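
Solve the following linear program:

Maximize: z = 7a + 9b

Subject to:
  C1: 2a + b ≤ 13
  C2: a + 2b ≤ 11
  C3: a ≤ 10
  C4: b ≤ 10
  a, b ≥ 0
Each vertex is the intersection of two constraint boundaries that also satisfies all remaining constraints:
  a = 0 and b = 0 → (0, 0)
  2a + b = 13 and b = 0 → (6.5, 0)
  2a + b = 13 and a + 2b = 11 → (5, 3)
  a + 2b = 11 and a = 0 → (0, 5.5)

Evaluating z = 7a + 9b at each vertex:
  (0, 0): z = 0
  (6.5, 0): z = 45.5
  (5, 3): z = 62
  (0, 5.5): z = 49.5

The maximum is at (5, 3) with z = 62.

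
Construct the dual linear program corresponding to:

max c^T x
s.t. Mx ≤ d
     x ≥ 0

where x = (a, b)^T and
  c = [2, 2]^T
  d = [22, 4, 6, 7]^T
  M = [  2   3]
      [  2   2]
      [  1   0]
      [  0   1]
Minimize: z = 22y1 + 4y2 + 6y3 + 7y4

Subject to:
  C1: -2y1 - 2y2 - y3 ≤ -2
  C2: -3y1 - 2y2 - y4 ≤ -2
  y1, y2, y3, y4 ≥ 0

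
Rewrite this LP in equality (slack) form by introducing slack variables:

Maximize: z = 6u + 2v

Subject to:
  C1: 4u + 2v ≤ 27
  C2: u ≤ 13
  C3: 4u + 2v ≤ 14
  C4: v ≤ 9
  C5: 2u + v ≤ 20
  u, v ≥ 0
max z = 6u + 2v

s.t.
  4u + 2v + s1 = 27
  u + s2 = 13
  4u + 2v + s3 = 14
  v + s4 = 9
  2u + v + s5 = 20
  u, v, s1, s2, s3, s4, s5 ≥ 0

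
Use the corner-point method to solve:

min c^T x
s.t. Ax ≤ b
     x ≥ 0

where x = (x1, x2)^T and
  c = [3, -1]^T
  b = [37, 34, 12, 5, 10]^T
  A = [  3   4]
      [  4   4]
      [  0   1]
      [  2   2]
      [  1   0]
x1 = 0, x2 = 2.5, z = -2.5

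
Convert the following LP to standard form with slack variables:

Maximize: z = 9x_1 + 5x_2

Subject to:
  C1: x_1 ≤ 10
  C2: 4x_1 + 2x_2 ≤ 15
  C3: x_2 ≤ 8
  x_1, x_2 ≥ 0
max z = 9x_1 + 5x_2

s.t.
  x_1 + s1 = 10
  4x_1 + 2x_2 + s2 = 15
  x_2 + s3 = 8
  x_1, x_2, s1, s2, s3 ≥ 0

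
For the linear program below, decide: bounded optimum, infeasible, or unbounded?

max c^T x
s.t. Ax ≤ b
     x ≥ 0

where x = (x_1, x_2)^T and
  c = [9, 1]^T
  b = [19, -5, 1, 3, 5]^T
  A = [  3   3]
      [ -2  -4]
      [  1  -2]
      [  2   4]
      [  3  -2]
One constraint requires 2x_1 + 4x_2 ≤ 3, while the constraint -2x_1 - 4x_2 ≤ -5 is equivalent to 2x_1 + 4x_2 ≥ 5. Together they would need 5 ≤ 2x_1 + 4x_2 ≤ 3, which is impossible since 5 > 3. No point satisfies all constraints.

Infeasible: no point satisfies all constraints simultaneously.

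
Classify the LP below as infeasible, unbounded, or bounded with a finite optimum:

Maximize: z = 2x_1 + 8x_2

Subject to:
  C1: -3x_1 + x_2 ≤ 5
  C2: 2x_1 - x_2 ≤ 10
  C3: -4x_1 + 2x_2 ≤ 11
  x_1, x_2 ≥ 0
Feasible point: (0, 0) satisfies every constraint, so the LP is feasible.
Direction d = (1, 2): for each constraint row a, a·d ≤ 0 —
  (-3)(1) + (1)(2) = -1 ≤ 0
  (2)(1) + (-1)(2) = 0 ≤ 0
  (-4)(1) + (2)(2) = 0 ≤ 0
and d ≥ 0, so (0, 0) + t·d stays feasible for every t ≥ 0. Along this ray z = 2x_1 + 8x_2 changes by 18 per unit t, so z → +∞.

The LP is unbounded; z can be made arbitrarily large.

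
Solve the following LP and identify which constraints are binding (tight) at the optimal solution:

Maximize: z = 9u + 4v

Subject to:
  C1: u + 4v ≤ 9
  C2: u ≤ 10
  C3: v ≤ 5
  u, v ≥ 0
Optimal: u = 9, v = 0
Binding: C1, v ≥ 0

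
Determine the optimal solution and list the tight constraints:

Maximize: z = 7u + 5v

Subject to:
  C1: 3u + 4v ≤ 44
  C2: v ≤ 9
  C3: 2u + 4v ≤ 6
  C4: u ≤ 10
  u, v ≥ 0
Optimal: u = 3, v = 0
Slack at optimum:
  C1: slack = 35
  C2: slack = 9
  C3: slack = 0 (binding)
  C4: slack = 7
  u ≥ 0: u = 3
  v ≥ 0: v = 0 (binding)
Binding constraints: C3, v ≥ 0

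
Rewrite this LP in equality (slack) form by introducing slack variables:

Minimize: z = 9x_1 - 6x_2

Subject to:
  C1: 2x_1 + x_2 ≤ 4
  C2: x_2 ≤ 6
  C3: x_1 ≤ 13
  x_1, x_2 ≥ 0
min z = 9x_1 - 6x_2

s.t.
  2x_1 + x_2 + s1 = 4
  x_2 + s2 = 6
  x_1 + s3 = 13
  x_1, x_2, s1, s2, s3 ≥ 0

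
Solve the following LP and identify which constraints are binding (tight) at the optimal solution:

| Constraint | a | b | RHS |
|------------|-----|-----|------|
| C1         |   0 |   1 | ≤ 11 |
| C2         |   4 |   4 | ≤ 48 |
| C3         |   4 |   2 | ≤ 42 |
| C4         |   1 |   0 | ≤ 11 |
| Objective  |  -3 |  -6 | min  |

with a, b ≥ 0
Optimal: a = 1, b = 11
Binding: C1, C2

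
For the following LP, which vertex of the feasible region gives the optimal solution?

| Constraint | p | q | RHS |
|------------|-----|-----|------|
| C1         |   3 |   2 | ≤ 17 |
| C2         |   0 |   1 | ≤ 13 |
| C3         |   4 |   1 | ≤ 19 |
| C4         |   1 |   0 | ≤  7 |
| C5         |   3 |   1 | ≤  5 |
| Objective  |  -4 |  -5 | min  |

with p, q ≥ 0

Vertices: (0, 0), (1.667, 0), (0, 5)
Evaluating z = -4p - 5q at each vertex:
  (0, 0): z = 0
  (1.667, 0): z = -6.667
  (0, 5): z = -25

The smallest value is z = -25, attained at (0, 5).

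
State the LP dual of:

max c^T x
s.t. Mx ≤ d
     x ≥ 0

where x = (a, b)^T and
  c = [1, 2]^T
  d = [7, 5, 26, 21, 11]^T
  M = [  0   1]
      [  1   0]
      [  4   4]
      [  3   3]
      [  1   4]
Minimize: z = 7y1 + 5y2 + 26y3 + 21y4 + 11y5

Subject to:
  C1: -y2 - 4y3 - 3y4 - y5 ≤ -1
  C2: -y1 - 4y3 - 3y4 - 4y5 ≤ -2
  y1, y2, y3, y4, y5 ≥ 0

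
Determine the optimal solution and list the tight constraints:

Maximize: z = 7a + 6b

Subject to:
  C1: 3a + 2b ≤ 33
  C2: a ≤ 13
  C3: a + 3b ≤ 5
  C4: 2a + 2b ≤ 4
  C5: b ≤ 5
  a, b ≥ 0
Optimal: a = 2, b = 0
Binding: C4, b ≥ 0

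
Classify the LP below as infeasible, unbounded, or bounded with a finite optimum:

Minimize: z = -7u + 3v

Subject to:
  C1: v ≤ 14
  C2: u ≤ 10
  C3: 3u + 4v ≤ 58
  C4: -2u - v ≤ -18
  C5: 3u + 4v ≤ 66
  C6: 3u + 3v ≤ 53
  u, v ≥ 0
The point (10, 0) satisfies every constraint, so the LP is feasible; the constraints give u ≤ 10 and v ≤ 14, which with u, v ≥ 0 keep the feasible region inside a bounded box. A feasible, bounded LP attains a finite optimum at a vertex.

Feasible with finite optimum z* = -70 at (10, 0).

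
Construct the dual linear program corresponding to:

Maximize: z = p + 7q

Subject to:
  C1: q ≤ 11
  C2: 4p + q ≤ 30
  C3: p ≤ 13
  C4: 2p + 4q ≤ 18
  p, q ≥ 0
Minimize: z = 11y1 + 30y2 + 13y3 + 18y4

Subject to:
  C1: -4y2 - y3 - 2y4 ≤ -1
  C2: -y1 - y2 - 4y4 ≤ -7
  y1, y2, y3, y4 ≥ 0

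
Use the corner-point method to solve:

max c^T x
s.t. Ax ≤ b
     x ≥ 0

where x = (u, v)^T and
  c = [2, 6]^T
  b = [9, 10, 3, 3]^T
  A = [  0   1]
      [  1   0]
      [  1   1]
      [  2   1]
u = 0, v = 3, z = 18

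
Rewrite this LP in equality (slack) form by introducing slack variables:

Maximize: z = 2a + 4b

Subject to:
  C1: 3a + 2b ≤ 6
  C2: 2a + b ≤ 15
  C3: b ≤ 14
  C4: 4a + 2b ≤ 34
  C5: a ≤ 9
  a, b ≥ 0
max z = 2a + 4b

s.t.
  3a + 2b + s1 = 6
  2a + b + s2 = 15
  b + s3 = 14
  4a + 2b + s4 = 34
  a + s5 = 9
  a, b, s1, s2, s3, s4, s5 ≥ 0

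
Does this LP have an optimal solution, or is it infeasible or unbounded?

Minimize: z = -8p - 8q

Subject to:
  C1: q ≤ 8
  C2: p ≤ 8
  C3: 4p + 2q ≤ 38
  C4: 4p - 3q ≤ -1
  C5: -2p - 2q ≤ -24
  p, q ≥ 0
The point (5.5, 8) satisfies every constraint, so the LP is feasible; the constraints give p ≤ 8 and q ≤ 8, which with p, q ≥ 0 keep the feasible region inside a bounded box. A feasible, bounded LP attains a finite optimum at a vertex.

Evaluating z = -8p - 8q at each vertex:
  (5, 7): z = -96
  (5.6, 7.8): z = -107.2
  (5.5, 8): z = -108
  (4, 8): z = -96

Feasible with finite optimum z* = -108 at (5.5, 8).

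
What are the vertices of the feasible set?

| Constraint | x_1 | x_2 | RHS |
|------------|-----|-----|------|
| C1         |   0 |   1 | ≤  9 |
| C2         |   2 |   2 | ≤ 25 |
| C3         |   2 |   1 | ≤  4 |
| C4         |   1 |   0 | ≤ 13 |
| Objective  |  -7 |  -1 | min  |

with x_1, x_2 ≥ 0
Each vertex is the intersection of two constraint boundaries that also satisfies all remaining constraints:
  x_1 = 0 and x_2 = 0 → (0, 0)
  2x_1 + x_2 = 4 and x_2 = 0 → (2, 0)
  2x_1 + x_2 = 4 and x_1 = 0 → (0, 4)

Vertices: (0, 0), (2, 0), (0, 4)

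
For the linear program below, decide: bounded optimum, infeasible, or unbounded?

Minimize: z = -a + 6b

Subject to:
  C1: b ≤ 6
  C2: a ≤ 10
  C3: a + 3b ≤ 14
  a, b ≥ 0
The point (10, 0) satisfies every constraint, so the LP is feasible; the constraints give a ≤ 10 and b ≤ 6, which with a, b ≥ 0 keep the feasible region inside a bounded box. A feasible, bounded LP attains a finite optimum at a vertex.

The LP has an optimal solution: (10, 0) with z = -10.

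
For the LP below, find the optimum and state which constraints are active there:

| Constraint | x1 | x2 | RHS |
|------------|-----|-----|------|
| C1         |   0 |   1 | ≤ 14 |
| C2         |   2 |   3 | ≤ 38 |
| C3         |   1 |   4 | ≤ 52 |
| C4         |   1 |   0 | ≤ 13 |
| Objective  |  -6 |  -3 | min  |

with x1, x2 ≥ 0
Optimal: x1 = 13, x2 = 4
Slack at optimum:
  C1: slack = 10
  C2: slack = 0 (binding)
  C3: slack = 23
  C4: slack = 0 (binding)
  x1 ≥ 0: x1 = 13
  x2 ≥ 0: x2 = 4
Binding constraints: C2, C4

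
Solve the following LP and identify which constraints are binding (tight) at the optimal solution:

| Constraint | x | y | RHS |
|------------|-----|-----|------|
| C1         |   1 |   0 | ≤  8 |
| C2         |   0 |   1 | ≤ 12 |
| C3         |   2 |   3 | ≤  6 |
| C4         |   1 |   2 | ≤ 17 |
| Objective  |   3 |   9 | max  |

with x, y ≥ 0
Optimal: x = 0, y = 2
Slack at optimum:
  C1: slack = 8
  C2: slack = 10
  C3: slack = 0 (binding)
  C4: slack = 13
  x ≥ 0: x = 0 (binding)
  y ≥ 0: y = 2
Binding constraints: C3, x ≥ 0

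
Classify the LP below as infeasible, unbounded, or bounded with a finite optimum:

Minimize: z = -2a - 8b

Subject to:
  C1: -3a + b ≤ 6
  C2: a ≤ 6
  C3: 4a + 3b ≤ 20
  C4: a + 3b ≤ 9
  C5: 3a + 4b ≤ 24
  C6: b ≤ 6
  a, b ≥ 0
The point (0, 3) satisfies every constraint, so the LP is feasible; the constraints give a ≤ 6 and b ≤ 6, which with a, b ≥ 0 keep the feasible region inside a bounded box. A feasible, bounded LP attains a finite optimum at a vertex.

Evaluating z = -2a - 8b at each vertex:
  (0, 0): z = 0
  (5, 0): z = -10
  (3.667, 1.778): z = -21.56
  (0, 3): z = -24

Feasible with finite optimum z* = -24 at (0, 3).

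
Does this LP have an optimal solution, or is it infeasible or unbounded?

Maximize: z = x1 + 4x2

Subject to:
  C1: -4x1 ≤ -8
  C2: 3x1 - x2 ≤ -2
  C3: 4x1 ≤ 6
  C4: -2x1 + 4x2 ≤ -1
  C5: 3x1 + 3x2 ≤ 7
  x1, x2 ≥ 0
C3 requires 4x1 ≤ 6, while C1 (-4x1 ≤ -8) is equivalent to 4x1 ≥ 8. Together they would need 8 ≤ 4x1 ≤ 6, which is impossible since 8 > 6. No point satisfies all constraints.

Infeasible: no point satisfies all constraints simultaneously.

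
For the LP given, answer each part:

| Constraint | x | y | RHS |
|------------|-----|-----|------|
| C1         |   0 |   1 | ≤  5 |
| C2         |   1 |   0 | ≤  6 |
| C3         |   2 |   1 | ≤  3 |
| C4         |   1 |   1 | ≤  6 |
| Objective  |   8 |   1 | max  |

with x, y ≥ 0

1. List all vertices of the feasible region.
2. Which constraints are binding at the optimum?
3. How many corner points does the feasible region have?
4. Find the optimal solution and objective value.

1. (0, 0), (1.5, 0), (0, 3)
2. C3, y ≥ 0
3. 3
4. x = 1.5, y = 0, z = 12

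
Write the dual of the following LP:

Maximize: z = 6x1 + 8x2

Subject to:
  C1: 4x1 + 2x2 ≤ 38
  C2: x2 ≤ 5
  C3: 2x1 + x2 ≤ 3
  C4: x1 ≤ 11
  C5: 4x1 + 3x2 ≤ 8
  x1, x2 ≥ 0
Minimize: z = 38y1 + 5y2 + 3y3 + 11y4 + 8y5

Subject to:
  C1: -4y1 - 2y3 - y4 - 4y5 ≤ -6
  C2: -2y1 - y2 - y3 - 3y5 ≤ -8
  y1, y2, y3, y4, y5 ≥ 0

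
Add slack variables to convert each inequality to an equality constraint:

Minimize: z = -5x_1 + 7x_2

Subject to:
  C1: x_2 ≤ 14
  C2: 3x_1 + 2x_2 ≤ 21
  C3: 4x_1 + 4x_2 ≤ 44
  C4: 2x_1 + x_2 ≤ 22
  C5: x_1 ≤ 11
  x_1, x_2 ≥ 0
min z = -5x_1 + 7x_2

s.t.
  x_2 + s1 = 14
  3x_1 + 2x_2 + s2 = 21
  4x_1 + 4x_2 + s3 = 44
  2x_1 + x_2 + s4 = 22
  x_1 + s5 = 11
  x_1, x_2, s1, s2, s3, s4, s5 ≥ 0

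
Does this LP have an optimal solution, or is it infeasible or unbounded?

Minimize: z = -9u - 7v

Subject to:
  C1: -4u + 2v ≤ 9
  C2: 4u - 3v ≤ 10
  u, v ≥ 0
Feasible point: (0, 0) satisfies every constraint, so the LP is feasible.
Direction d = (1, 2): for each constraint row a, a·d ≤ 0 —
  (-4)(1) + (2)(2) = 0 ≤ 0
  (4)(1) + (-3)(2) = -2 ≤ 0
and d ≥ 0, so (0, 0) + t·d stays feasible for every t ≥ 0. Along this ray z = -9u - 7v changes by -23 per unit t, so z → −∞.

Unbounded — the objective can decrease without bound over the feasible region.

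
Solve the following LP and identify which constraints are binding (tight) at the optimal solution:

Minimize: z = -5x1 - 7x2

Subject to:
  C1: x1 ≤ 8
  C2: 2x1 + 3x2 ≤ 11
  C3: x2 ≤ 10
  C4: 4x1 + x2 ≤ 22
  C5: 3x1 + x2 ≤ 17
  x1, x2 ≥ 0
Optimal: x1 = 5.5, x2 = 0
Binding: C2, C4, x2 ≥ 0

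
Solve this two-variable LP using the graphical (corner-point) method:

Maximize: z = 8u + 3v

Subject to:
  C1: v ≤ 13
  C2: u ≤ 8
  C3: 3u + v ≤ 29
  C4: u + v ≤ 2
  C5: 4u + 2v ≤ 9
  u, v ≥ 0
u = 2, v = 0, z = 16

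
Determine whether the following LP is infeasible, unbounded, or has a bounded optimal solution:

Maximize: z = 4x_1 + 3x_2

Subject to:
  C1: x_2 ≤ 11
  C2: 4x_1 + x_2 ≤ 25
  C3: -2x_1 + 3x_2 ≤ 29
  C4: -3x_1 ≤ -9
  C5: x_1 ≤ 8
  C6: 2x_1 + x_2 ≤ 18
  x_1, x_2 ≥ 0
The point (3.5, 11) satisfies every constraint, so the LP is feasible; the constraints give x_1 ≤ 8 and x_2 ≤ 11, which with x_1, x_2 ≥ 0 keep the feasible region inside a bounded box. A feasible, bounded LP attains a finite optimum at a vertex.

Bounded optimum: z* = 47 at (3.5, 11).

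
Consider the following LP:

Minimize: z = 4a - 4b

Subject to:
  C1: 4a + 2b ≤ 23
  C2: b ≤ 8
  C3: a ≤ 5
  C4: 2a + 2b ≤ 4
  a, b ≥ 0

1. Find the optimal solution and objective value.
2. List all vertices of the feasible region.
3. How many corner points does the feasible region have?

1. a = 0, b = 2, z = -8
2. (0, 0), (2, 0), (0, 2)
3. 3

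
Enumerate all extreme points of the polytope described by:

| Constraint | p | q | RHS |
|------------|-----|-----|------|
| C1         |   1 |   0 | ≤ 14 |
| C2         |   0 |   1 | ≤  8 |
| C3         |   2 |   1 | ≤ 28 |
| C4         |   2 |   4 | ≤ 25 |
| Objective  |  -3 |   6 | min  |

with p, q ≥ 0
Each vertex is the intersection of two constraint boundaries that also satisfies all remaining constraints:
  p = 0 and q = 0 → (0, 0)
  2p + 4q = 25 and q = 0 → (12.5, 0)
  2p + 4q = 25 and p = 0 → (0, 6.25)

Vertices: (0, 0), (12.5, 0), (0, 6.25)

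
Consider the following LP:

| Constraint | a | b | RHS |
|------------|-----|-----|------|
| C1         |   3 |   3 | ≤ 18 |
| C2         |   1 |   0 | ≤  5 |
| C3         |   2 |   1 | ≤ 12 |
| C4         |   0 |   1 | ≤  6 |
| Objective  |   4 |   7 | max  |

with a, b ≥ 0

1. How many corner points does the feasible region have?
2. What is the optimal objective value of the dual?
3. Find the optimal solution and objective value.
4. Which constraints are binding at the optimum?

1. 4
2. 42 (by strong duality, equal to the primal optimum)
3. a = 0, b = 6, z = 42
4. C1, C4, a ≥ 0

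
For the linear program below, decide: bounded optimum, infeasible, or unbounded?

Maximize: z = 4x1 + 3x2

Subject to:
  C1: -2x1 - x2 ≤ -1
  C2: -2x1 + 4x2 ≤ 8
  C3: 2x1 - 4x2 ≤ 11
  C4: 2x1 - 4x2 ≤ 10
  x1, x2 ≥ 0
Feasible point: (0, 1) satisfies every constraint, so the LP is feasible.
Direction d = (2, 1): for each constraint row a, a·d ≤ 0 —
  (-2)(2) + (-1)(1) = -5 ≤ 0
  (-2)(2) + (4)(1) = 0 ≤ 0
  (2)(2) + (-4)(1) = 0 ≤ 0
  (2)(2) + (-4)(1) = 0 ≤ 0
and d ≥ 0, so (0, 1) + t·d stays feasible for every t ≥ 0. Along this ray z = 4x1 + 3x2 changes by 11 per unit t, so z → +∞.

The LP is unbounded; z can be made arbitrarily large.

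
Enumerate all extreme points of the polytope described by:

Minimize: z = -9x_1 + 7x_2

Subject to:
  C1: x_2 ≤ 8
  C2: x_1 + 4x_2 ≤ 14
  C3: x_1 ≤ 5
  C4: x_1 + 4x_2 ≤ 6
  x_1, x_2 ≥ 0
Each vertex is the intersection of two constraint boundaries that also satisfies all remaining constraints:
  x_1 = 0 and x_2 = 0 → (0, 0)
  x_1 = 5 and x_2 = 0 → (5, 0)
  x_1 = 5 and x_1 + 4x_2 = 6 → (5, 0.25)
  x_1 + 4x_2 = 6 and x_1 = 0 → (0, 1.5)

Vertices: (0, 0), (5, 0), (5, 0.25), (0, 1.5)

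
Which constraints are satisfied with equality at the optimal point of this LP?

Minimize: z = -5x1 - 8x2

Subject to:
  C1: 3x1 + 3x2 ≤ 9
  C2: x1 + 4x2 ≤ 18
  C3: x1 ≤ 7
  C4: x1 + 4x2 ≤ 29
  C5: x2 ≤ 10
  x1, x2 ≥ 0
Optimal: x1 = 0, x2 = 3
Slack at optimum:
  C1: slack = 0 (binding)
  C2: slack = 6
  C3: slack = 7
  C4: slack = 17
  C5: slack = 7
  x1 ≥ 0: x1 = 0 (binding)
  x2 ≥ 0: x2 = 3
Binding constraints: C1, x1 ≥ 0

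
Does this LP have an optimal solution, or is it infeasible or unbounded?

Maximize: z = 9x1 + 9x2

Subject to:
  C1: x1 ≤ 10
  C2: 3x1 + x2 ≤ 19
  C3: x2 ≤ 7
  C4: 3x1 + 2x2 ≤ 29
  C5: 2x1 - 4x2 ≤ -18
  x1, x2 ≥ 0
The point (4, 7) satisfies every constraint, so the LP is feasible; the constraints give x1 ≤ 10 and x2 ≤ 7, which with x1, x2 ≥ 0 keep the feasible region inside a bounded box. A feasible, bounded LP attains a finite optimum at a vertex.

Evaluating z = 9x1 + 9x2 at each vertex:
  (0, 4.5): z = 40.5
  (4.143, 6.571): z = 96.43
  (4, 7): z = 99
  (0, 7): z = 63

Feasible with finite optimum z* = 99 at (4, 7).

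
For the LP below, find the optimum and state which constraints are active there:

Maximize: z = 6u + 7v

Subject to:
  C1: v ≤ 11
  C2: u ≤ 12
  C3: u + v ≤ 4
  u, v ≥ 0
Optimal: u = 0, v = 4
Binding: C3, u ≥ 0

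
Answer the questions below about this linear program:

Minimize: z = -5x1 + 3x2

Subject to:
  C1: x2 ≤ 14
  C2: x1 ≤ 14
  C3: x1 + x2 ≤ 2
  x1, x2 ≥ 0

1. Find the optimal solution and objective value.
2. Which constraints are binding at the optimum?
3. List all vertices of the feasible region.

1. x1 = 2, x2 = 0, z = -10
2. C3, x2 ≥ 0
3. (0, 0), (2, 0), (0, 2)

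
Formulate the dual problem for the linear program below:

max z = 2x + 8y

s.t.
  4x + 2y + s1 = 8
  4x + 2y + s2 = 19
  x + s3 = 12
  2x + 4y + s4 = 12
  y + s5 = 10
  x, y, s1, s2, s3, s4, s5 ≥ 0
Minimize: z = 8y1 + 19y2 + 12y3 + 12y4 + 10y5

Subject to:
  C1: -4y1 - 4y2 - y3 - 2y4 ≤ -2
  C2: -2y1 - 2y2 - 4y4 - y5 ≤ -8
  y1, y2, y3, y4, y5 ≥ 0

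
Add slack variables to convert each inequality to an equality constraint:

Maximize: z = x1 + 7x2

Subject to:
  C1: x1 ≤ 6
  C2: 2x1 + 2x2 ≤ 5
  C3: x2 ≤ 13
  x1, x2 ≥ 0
max z = x1 + 7x2

s.t.
  x1 + s1 = 6
  2x1 + 2x2 + s2 = 5
  x2 + s3 = 13
  x1, x2, s1, s2, s3 ≥ 0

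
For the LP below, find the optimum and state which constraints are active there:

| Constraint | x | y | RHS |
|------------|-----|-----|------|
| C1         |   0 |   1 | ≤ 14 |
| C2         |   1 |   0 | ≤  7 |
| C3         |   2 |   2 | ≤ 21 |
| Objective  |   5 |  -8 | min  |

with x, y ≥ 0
Optimal: x = 0, y = 10.5
Binding: C3, x ≥ 0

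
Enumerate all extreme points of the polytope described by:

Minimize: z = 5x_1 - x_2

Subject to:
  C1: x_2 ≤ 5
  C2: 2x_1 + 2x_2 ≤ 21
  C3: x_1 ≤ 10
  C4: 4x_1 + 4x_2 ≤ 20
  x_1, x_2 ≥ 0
Each vertex is the intersection of two constraint boundaries that also satisfies all remaining constraints:
  x_1 = 0 and x_2 = 0 → (0, 0)
  4x_1 + 4x_2 = 20 and x_2 = 0 → (5, 0)
  x_2 = 5 and 4x_1 + 4x_2 = 20 → (0, 5)

Vertices: (0, 0), (5, 0), (0, 5)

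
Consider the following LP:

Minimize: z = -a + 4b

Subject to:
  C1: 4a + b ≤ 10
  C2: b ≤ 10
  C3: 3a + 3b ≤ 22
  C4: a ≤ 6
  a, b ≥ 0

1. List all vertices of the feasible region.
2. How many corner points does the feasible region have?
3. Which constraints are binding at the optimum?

1. (0, 0), (2.5, 0), (0.8889, 6.444), (0, 7.333)
2. 4
3. C1, b ≥ 0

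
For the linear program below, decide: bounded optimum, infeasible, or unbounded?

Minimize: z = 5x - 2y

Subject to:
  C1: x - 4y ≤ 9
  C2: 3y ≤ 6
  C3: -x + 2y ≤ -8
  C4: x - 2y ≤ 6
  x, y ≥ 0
C4 requires x - 2y ≤ 6, while C3 (-x + 2y ≤ -8) is equivalent to x - 2y ≥ 8. Together they would need 8 ≤ x - 2y ≤ 6, which is impossible since 8 > 6. No point satisfies all constraints.

Infeasible — the constraint set is empty.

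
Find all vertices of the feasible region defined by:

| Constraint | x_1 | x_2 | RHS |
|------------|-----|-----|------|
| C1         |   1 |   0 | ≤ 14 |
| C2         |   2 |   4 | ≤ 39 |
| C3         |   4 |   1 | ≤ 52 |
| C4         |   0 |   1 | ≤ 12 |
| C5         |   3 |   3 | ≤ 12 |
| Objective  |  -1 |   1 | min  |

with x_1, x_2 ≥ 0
Each vertex is the intersection of two constraint boundaries that also satisfies all remaining constraints:
  x_1 = 0 and x_2 = 0 → (0, 0)
  3x_1 + 3x_2 = 12 and x_2 = 0 → (4, 0)
  3x_1 + 3x_2 = 12 and x_1 = 0 → (0, 4)

Vertices: (0, 0), (4, 0), (0, 4)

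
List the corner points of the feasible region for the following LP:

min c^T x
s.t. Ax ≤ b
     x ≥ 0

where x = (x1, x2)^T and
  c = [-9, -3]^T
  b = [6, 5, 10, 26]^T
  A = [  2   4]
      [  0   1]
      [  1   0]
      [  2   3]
Each vertex is the intersection of two constraint boundaries that also satisfies all remaining constraints:
  x1 = 0 and x2 = 0 → (0, 0)
  2x1 + 4x2 = 6 and x2 = 0 → (3, 0)
  2x1 + 4x2 = 6 and x1 = 0 → (0, 1.5)

Vertices: (0, 0), (3, 0), (0, 1.5)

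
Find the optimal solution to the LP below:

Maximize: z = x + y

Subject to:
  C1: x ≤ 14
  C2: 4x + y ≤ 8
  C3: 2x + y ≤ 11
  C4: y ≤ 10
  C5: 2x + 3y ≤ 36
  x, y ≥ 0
Each vertex is the intersection of two constraint boundaries that also satisfies all remaining constraints:
  x = 0 and y = 0 → (0, 0)
  4x + y = 8 and y = 0 → (2, 0)
  4x + y = 8 and x = 0 → (0, 8)

Evaluating z = x + y at each vertex:
  (0, 0): z = 0
  (2, 0): z = 2
  (0, 8): z = 8

The maximum is at (0, 8) with z = 8.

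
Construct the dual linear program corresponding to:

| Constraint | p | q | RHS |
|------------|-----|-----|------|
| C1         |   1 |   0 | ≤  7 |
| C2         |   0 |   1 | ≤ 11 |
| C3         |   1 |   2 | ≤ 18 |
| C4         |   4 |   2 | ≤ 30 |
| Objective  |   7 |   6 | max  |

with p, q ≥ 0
Minimize: z = 7y1 + 11y2 + 18y3 + 30y4

Subject to:
  C1: -y1 - y3 - 4y4 ≤ -7
  C2: -y2 - 2y3 - 2y4 ≤ -6
  y1, y2, y3, y4 ≥ 0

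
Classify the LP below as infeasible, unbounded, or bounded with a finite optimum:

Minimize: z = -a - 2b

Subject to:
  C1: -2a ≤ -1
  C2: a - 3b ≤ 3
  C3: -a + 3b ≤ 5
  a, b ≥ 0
Feasible point: (1, 0) satisfies every constraint, so the LP is feasible.
Direction d = (3, 1): for each constraint row a, a·d ≤ 0 —
  (-2)(3) + (0)(1) = -6 ≤ 0
  (1)(3) + (-3)(1) = 0 ≤ 0
  (-1)(3) + (3)(1) = 0 ≤ 0
and d ≥ 0, so (1, 0) + t·d stays feasible for every t ≥ 0. Along this ray z = -a - 2b changes by -5 per unit t, so z → −∞.

Unbounded — the objective can decrease without bound over the feasible region.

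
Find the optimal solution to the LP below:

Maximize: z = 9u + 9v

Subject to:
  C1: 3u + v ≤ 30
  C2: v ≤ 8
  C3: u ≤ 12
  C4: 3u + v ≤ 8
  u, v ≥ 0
Each vertex is the intersection of two constraint boundaries that also satisfies all remaining constraints:
  u = 0 and v = 0 → (0, 0)
  3u + v = 8 and v = 0 → (2.667, 0)
  v = 8 and 3u + v = 8 → (0, 8)

Evaluating z = 9u + 9v at each vertex:
  (0, 0): z = 0
  (2.667, 0): z = 24
  (0, 8): z = 72

The maximum is at (0, 8) with z = 72.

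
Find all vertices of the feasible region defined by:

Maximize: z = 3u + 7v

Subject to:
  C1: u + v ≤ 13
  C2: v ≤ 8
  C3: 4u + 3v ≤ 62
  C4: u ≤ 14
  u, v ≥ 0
Each vertex is the intersection of two constraint boundaries that also satisfies all remaining constraints:
  u = 0 and v = 0 → (0, 0)
  u + v = 13 and v = 0 → (13, 0)
  u + v = 13 and v = 8 → (5, 8)
  v = 8 and u = 0 → (0, 8)

Vertices: (0, 0), (13, 0), (5, 8), (0, 8)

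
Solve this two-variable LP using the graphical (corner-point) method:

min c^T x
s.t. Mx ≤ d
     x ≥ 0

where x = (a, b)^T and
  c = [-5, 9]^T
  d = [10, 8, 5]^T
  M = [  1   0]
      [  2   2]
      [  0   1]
a = 4, b = 0, z = -20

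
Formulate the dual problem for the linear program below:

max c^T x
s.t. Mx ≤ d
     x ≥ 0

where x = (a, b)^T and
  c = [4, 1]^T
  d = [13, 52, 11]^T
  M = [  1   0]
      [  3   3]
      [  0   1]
Minimize: z = 13y1 + 52y2 + 11y3

Subject to:
  C1: -y1 - 3y2 ≤ -4
  C2: -3y2 - y3 ≤ -1
  y1, y2, y3 ≥ 0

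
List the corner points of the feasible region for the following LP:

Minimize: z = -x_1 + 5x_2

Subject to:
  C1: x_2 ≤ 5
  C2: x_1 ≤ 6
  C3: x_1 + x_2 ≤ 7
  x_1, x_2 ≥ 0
Each vertex is the intersection of two constraint boundaries that also satisfies all remaining constraints:
  x_1 = 0 and x_2 = 0 → (0, 0)
  x_1 = 6 and x_2 = 0 → (6, 0)
  x_1 = 6 and x_1 + x_2 = 7 → (6, 1)
  x_2 = 5 and x_1 + x_2 = 7 → (2, 5)
  x_2 = 5 and x_1 = 0 → (0, 5)

Vertices: (0, 0), (6, 0), (6, 1), (2, 5), (0, 5)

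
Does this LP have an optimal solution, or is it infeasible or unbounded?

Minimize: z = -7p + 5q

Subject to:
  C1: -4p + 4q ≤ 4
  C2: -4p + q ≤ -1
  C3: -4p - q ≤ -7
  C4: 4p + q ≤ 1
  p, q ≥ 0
C4 requires 4p + q ≤ 1, while C3 (-4p - q ≤ -7) is equivalent to 4p + q ≥ 7. Together they would need 7 ≤ 4p + q ≤ 1, which is impossible since 7 > 1. No point satisfies all constraints.

The feasible region is empty; the LP is infeasible.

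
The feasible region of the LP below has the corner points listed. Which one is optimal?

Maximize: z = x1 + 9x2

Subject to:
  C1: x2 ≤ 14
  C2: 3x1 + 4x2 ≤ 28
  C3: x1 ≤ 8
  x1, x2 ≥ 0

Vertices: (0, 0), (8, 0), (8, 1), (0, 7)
Evaluating z = x1 + 9x2 at each vertex:
  (0, 0): z = 0
  (8, 0): z = 8
  (8, 1): z = 17
  (0, 7): z = 63

The largest value is z = 63, attained at (0, 7).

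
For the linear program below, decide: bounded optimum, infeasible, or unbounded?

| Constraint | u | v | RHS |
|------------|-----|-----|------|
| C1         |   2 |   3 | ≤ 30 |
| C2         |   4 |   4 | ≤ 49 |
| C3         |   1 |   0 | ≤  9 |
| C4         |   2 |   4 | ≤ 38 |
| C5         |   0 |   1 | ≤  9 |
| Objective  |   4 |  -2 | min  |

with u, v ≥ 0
The point (0, 9) satisfies every constraint, so the LP is feasible; the constraints give u ≤ 9 and v ≤ 9, which with u, v ≥ 0 keep the feasible region inside a bounded box. A feasible, bounded LP attains a finite optimum at a vertex.

Evaluating z = 4u - 2v at each vertex:
  (0, 0): z = 0
  (9, 0): z = 36
  (9, 3.25): z = 29.5
  (6.75, 5.5): z = 16
  (3, 8): z = -4
  (1, 9): z = -14
  (0, 9): z = -18

The LP has an optimal solution: (0, 9) with z = -18.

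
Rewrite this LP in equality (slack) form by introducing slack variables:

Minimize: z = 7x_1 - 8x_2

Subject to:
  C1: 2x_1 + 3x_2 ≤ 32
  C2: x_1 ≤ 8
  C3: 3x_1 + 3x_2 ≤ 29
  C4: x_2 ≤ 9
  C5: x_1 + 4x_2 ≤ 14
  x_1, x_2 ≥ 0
min z = 7x_1 - 8x_2

s.t.
  2x_1 + 3x_2 + s1 = 32
  x_1 + s2 = 8
  3x_1 + 3x_2 + s3 = 29
  x_2 + s4 = 9
  x_1 + 4x_2 + s5 = 14
  x_1, x_2, s1, s2, s3, s4, s5 ≥ 0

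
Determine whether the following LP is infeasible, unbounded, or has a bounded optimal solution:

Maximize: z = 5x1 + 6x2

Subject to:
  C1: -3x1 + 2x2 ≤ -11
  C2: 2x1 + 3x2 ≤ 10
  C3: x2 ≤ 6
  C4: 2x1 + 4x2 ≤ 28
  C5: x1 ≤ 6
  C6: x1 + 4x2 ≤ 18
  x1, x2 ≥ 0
The point (5, 0) satisfies every constraint, so the LP is feasible; the constraints give x1 ≤ 6 and x2 ≤ 6, which with x1, x2 ≥ 0 keep the feasible region inside a bounded box. A feasible, bounded LP attains a finite optimum at a vertex.

Bounded optimum: z* = 25 at (5, 0).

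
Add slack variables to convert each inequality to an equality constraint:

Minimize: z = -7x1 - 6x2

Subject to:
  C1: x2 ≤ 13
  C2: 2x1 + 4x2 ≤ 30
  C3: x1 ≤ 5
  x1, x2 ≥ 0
min z = -7x1 - 6x2

s.t.
  x2 + s1 = 13
  2x1 + 4x2 + s2 = 30
  x1 + s3 = 5
  x1, x2, s1, s2, s3 ≥ 0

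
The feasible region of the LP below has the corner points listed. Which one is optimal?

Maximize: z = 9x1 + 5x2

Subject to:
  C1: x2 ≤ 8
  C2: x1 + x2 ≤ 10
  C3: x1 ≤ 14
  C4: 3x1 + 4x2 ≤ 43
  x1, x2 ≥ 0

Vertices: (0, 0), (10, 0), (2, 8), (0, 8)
Evaluating z = 9x1 + 5x2 at each vertex:
  (0, 0): z = 0
  (10, 0): z = 90
  (2, 8): z = 58
  (0, 8): z = 40

The largest value is z = 90, attained at (10, 0).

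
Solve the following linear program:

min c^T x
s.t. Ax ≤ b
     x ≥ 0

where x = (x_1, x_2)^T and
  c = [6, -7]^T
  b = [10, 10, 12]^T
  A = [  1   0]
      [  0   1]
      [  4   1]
Each vertex is the intersection of two constraint boundaries that also satisfies all remaining constraints:
  x_1 = 0 and x_2 = 0 → (0, 0)
  4x_1 + x_2 = 12 and x_2 = 0 → (3, 0)
  x_2 = 10 and 4x_1 + x_2 = 12 → (0.5, 10)
  x_2 = 10 and x_1 = 0 → (0, 10)

Evaluating z = 6x_1 - 7x_2 at each vertex:
  (0, 0): z = 0
  (3, 0): z = 18
  (0.5, 10): z = -67
  (0, 10): z = -70

The minimum is at (0, 10) with z = -70.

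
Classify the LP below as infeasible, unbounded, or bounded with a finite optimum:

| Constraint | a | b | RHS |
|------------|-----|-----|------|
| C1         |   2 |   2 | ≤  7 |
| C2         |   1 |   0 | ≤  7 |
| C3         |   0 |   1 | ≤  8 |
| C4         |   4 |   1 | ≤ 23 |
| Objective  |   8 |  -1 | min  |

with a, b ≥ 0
The point (0, 3.5) satisfies every constraint, so the LP is feasible; the constraints give a ≤ 7 and b ≤ 8, which with a, b ≥ 0 keep the feasible region inside a bounded box. A feasible, bounded LP attains a finite optimum at a vertex.

Evaluating z = 8a - b at each vertex:
  (0, 0): z = 0
  (3.5, 0): z = 28
  (0, 3.5): z = -3.5

Feasible with finite optimum z* = -3.5 at (0, 3.5).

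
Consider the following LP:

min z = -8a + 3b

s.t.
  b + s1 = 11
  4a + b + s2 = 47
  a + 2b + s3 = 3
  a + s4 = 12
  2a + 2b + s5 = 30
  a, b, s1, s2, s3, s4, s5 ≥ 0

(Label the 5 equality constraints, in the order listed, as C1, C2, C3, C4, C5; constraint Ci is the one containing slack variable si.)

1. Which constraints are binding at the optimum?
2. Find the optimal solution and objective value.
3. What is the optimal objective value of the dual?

1. C3, b ≥ 0
2. a = 3, b = 0, z = -24
3. -24 (by strong duality, equal to the primal optimum)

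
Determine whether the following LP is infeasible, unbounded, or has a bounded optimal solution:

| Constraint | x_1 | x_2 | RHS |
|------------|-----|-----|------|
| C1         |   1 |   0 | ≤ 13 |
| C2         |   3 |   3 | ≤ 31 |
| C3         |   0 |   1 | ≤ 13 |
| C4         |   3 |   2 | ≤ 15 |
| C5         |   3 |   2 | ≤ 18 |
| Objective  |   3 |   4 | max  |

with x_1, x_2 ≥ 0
The point (0, 7.5) satisfies every constraint, so the LP is feasible; the constraints give x_1 ≤ 13 and x_2 ≤ 13, which with x_1, x_2 ≥ 0 keep the feasible region inside a bounded box. A feasible, bounded LP attains a finite optimum at a vertex.

Evaluating z = 3x_1 + 4x_2 at each vertex:
  (0, 0): z = 0
  (5, 0): z = 15
  (0, 7.5): z = 30

Feasible with finite optimum z* = 30 at (0, 7.5).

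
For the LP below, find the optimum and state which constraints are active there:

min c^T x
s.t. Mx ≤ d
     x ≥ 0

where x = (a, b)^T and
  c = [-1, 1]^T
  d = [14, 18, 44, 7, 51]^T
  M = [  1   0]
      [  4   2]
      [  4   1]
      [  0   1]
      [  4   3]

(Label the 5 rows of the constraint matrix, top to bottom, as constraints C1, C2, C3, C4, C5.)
Optimal: a = 4.5, b = 0
Slack at optimum:
  C1: slack = 9.5
  C2: slack = 0 (binding)
  C3: slack = 26
  C4: slack = 7
  C5: slack = 33
  a ≥ 0: a = 4.5
  b ≥ 0: b = 0 (binding)
Binding constraints: C2, b ≥ 0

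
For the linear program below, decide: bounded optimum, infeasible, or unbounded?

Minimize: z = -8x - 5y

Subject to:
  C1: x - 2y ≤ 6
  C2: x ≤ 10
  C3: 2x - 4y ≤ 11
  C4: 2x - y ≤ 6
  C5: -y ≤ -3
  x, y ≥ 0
Feasible point: (0, 3) satisfies every constraint, so the LP is feasible.
Direction d = (0, 1): for each constraint row a, a·d ≤ 0 —
  (1)(0) + (-2)(1) = -2 ≤ 0
  (1)(0) + (0)(1) = 0 ≤ 0
  (2)(0) + (-4)(1) = -4 ≤ 0
  (2)(0) + (-1)(1) = -1 ≤ 0
  (0)(0) + (-1)(1) = -1 ≤ 0
and d ≥ 0, so (0, 3) + t·d stays feasible for every t ≥ 0. Along this ray z = -8x - 5y changes by -5 per unit t, so z → −∞.

Unbounded: there is a feasible ray along which z → −∞.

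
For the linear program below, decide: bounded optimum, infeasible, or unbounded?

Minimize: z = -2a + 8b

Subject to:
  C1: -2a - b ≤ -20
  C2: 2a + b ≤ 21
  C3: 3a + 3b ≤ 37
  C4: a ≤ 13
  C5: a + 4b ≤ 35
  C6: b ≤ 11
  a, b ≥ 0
The point (10.5, 0) satisfies every constraint, so the LP is feasible; the constraints give a ≤ 13 and b ≤ 11, which with a, b ≥ 0 keep the feasible region inside a bounded box. A feasible, bounded LP attains a finite optimum at a vertex.

Evaluating z = -2a + 8b at each vertex:
  (10, 0): z = -20
  (10.5, 0): z = -21
  (8.667, 3.667): z = 12
  (7.667, 4.667): z = 22

Feasible with finite optimum z* = -21 at (10.5, 0).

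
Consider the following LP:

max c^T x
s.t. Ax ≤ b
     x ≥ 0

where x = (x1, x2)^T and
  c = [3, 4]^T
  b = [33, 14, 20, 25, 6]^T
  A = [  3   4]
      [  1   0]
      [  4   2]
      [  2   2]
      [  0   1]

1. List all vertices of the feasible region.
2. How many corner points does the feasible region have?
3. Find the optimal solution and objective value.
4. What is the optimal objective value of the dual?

1. (0, 0), (5, 0), (2, 6), (0, 6)
2. 4
3. x1 = 2, x2 = 6, z = 30
4. 30 (by strong duality, equal to the primal optimum)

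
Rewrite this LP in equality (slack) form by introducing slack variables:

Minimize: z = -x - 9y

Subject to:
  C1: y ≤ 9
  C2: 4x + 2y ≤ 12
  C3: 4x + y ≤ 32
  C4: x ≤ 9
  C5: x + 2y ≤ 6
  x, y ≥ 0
min z = -x - 9y

s.t.
  y + s1 = 9
  4x + 2y + s2 = 12
  4x + y + s3 = 32
  x + s4 = 9
  x + 2y + s5 = 6
  x, y, s1, s2, s3, s4, s5 ≥ 0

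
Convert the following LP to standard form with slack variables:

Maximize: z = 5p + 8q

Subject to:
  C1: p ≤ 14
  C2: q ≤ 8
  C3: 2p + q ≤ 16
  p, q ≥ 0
max z = 5p + 8q

s.t.
  p + s1 = 14
  q + s2 = 8
  2p + q + s3 = 16
  p, q, s1, s2, s3 ≥ 0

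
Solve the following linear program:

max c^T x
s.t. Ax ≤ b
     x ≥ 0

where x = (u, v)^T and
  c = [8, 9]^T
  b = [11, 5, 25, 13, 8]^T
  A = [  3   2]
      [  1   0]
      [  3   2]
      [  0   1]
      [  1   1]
Each vertex is the intersection of two constraint boundaries that also satisfies all remaining constraints:
  u = 0 and v = 0 → (0, 0)
  3u + 2v = 11 and v = 0 → (3.667, 0)
  3u + 2v = 11 and u = 0 → (0, 5.5)

Evaluating z = 8u + 9v at each vertex:
  (0, 0): z = 0
  (3.667, 0): z = 29.33
  (0, 5.5): z = 49.5

The maximum is at (0, 5.5) with z = 49.5.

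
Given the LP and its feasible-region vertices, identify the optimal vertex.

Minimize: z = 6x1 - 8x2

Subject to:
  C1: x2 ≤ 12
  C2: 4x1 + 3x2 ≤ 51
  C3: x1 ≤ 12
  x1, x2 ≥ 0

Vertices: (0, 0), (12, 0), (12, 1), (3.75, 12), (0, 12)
(0, 12) with z = -96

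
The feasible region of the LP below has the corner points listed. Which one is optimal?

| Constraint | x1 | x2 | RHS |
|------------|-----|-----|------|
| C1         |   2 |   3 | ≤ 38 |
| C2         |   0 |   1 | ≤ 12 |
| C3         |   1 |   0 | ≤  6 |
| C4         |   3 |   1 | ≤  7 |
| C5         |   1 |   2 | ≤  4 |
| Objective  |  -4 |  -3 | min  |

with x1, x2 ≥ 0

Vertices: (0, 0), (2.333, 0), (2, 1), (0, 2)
Evaluating z = -4x1 - 3x2 at each vertex:
  (0, 0): z = 0
  (2.333, 0): z = -9.333
  (2, 1): z = -11
  (0, 2): z = -6

The smallest value is z = -11, attained at (2, 1).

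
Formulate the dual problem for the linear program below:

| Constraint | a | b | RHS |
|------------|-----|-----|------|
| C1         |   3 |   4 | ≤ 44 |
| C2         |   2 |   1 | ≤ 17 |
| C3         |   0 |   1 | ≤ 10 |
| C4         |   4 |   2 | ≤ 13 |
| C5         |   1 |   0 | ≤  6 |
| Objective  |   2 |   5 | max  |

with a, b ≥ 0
Minimize: z = 44y1 + 17y2 + 10y3 + 13y4 + 6y5

Subject to:
  C1: -3y1 - 2y2 - 4y4 - y5 ≤ -2
  C2: -4y1 - y2 - y3 - 2y4 ≤ -5
  y1, y2, y3, y4, y5 ≥ 0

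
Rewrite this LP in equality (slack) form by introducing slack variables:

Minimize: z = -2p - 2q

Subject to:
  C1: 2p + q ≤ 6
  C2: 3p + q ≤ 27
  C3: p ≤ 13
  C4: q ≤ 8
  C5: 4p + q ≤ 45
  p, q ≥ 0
min z = -2p - 2q

s.t.
  2p + q + s1 = 6
  3p + q + s2 = 27
  p + s3 = 13
  q + s4 = 8
  4p + q + s5 = 45
  p, q, s1, s2, s3, s4, s5 ≥ 0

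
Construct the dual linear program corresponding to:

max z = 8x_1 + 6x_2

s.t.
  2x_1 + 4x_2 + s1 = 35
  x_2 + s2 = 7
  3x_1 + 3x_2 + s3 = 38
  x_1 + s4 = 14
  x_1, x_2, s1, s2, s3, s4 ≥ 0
Minimize: z = 35y1 + 7y2 + 38y3 + 14y4

Subject to:
  C1: -2y1 - 3y3 - y4 ≤ -8
  C2: -4y1 - y2 - 3y3 ≤ -6
  y1, y2, y3, y4 ≥ 0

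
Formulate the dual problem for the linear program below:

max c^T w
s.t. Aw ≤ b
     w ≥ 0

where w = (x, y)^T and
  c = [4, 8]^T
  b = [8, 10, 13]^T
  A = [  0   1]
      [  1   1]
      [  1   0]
Minimize: z = 8y1 + 10y2 + 13y3

Subject to:
  C1: -y2 - y3 ≤ -4
  C2: -y1 - y2 ≤ -8
  y1, y2, y3 ≥ 0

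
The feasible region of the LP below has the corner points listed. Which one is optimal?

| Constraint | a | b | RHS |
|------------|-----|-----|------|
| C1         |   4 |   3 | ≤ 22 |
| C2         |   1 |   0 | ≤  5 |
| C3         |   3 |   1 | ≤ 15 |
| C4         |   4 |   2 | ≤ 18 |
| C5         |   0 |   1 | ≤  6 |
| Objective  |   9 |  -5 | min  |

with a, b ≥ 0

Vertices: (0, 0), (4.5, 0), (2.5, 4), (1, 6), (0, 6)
(0, 6) with z = -30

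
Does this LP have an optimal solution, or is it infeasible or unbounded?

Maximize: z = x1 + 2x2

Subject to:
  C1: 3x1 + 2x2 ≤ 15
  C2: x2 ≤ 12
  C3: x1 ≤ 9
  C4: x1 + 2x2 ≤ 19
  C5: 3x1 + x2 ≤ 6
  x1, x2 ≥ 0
The point (0, 6) satisfies every constraint, so the LP is feasible; the constraints give x1 ≤ 9 and x2 ≤ 12, which with x1, x2 ≥ 0 keep the feasible region inside a bounded box. A feasible, bounded LP attains a finite optimum at a vertex.

Evaluating z = x1 + 2x2 at each vertex:
  (0, 0): z = 0
  (2, 0): z = 2
  (0, 6): z = 12

Bounded optimum: z* = 12 at (0, 6).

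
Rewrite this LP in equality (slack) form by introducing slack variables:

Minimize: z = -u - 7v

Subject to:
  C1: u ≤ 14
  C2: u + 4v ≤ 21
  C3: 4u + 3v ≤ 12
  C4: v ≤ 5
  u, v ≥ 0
min z = -u - 7v

s.t.
  u + s1 = 14
  u + 4v + s2 = 21
  4u + 3v + s3 = 12
  v + s4 = 5
  u, v, s1, s2, s3, s4 ≥ 0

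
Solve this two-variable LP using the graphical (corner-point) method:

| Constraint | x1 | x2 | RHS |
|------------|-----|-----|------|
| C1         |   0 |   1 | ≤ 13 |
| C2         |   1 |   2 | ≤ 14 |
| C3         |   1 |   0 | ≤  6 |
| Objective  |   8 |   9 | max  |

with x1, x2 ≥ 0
x1 = 6, x2 = 4, z = 84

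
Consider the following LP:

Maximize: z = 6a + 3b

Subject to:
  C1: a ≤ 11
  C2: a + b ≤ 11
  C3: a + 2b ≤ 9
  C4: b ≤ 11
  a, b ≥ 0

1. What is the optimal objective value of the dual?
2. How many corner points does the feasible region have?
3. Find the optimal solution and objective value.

1. 54 (by strong duality, equal to the primal optimum)
2. 3
3. a = 9, b = 0, z = 54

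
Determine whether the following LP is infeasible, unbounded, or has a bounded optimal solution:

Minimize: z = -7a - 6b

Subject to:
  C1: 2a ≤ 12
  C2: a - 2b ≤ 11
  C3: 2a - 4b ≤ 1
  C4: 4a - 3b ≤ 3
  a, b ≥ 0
Feasible point: (0, 0) satisfies every constraint, so the LP is feasible.
Direction d = (0, 1): for each constraint row a, a·d ≤ 0 —
  (2)(0) + (0)(1) = 0 ≤ 0
  (1)(0) + (-2)(1) = -2 ≤ 0
  (2)(0) + (-4)(1) = -4 ≤ 0
  (4)(0) + (-3)(1) = -3 ≤ 0
and d ≥ 0, so (0, 0) + t·d stays feasible for every t ≥ 0. Along this ray z = -7a - 6b changes by -6 per unit t, so z → −∞.

The LP is unbounded; z can be made arbitrarily small.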